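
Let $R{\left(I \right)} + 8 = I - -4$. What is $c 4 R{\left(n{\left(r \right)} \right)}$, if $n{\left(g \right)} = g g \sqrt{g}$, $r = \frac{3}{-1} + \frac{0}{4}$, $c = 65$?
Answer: $-1040 + 2340 i \sqrt{3} \approx -1040.0 + 4053.0 i$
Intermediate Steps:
$r = -3$ ($r = 3 \left(-1\right) + 0 \cdot \frac{1}{4} = -3 + 0 = -3$)
$n{\left(g \right)} = g^{\frac{5}{2}}$ ($n{\left(g \right)} = g g^{\frac{3}{2}} = g^{\frac{5}{2}}$)
$R{\left(I \right)} = -4 + I$ ($R{\left(I \right)} = -8 + \left(I - -4\right) = -8 + \left(I + 4\right) = -8 + \left(4 + I\right) = -4 + I$)
$c 4 R{\left(n{\left(r \right)} \right)} = 65 \cdot 4 \left(-4 + \left(-3\right)^{\frac{5}{2}}\right) = 260 \left(-4 + 9 i \sqrt{3}\right) = -1040 + 2340 i \sqrt{3}$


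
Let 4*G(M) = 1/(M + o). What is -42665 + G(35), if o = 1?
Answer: -6143759/144 ≈ -42665.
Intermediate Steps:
G(M) = 1/(4*(1 + M)) (G(M) = 1/(4*(M + 1)) = 1/(4*(1 + M)))
-42665 + G(35) = -42665 + 1/(4*(1 + 35)) = -42665 + (1/4)/36 = -42665 + (1/4)*(1/36) = -42665 + 1/144 = -6143759/144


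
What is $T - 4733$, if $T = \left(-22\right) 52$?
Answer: $-5877$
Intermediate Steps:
$T = -1144$
$T - 4733 = -1144 - 4733 = -5877$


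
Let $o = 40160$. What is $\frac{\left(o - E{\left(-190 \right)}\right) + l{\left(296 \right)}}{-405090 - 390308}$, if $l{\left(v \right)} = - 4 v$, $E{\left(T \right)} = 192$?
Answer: $- \frac{19392}{397699} \approx -0.04876$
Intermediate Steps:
$\frac{\left(o - E{\left(-190 \right)}\right) + l{\left(296 \right)}}{-405090 - 390308} = \frac{\left(40160 - 192\right) - 1184}{-405090 - 390308} = \frac{\left(40160 - 192\right) - 1184}{-795398} = \left(39968 - 1184\right) \left(- \frac{1}{795398}\right) = 38784 \left(- \frac{1}{795398}\right) = - \frac{19392}{397699}$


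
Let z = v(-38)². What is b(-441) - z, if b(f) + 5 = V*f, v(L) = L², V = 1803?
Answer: -2880264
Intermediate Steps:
b(f) = -5 + 1803*f
z = 2085136 (z = ((-38)²)² = 1444² = 2085136)
b(-441) - z = (-5 + 1803*(-441)) - 1*2085136 = (-5 - 795123) - 2085136 = -795128 - 2085136 = -2880264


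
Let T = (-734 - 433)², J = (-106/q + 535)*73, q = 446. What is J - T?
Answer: -294995851/223 ≈ -1.3229e+6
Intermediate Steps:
J = 8705396/223 (J = (-106/446 + 535)*73 = (-106*1/446 + 535)*73 = (-53/223 + 535)*73 = (119252/223)*73 = 8705396/223 ≈ 39038.)
T = 1361889 (T = (-1167)² = 1361889)
J - T = 8705396/223 - 1*1361889 = 8705396/223 - 1361889 = -294995851/223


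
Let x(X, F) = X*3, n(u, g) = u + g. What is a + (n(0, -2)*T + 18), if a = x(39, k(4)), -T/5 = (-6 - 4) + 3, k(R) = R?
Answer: 65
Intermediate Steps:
n(u, g) = g + u
x(X, F) = 3*X
T = 35 (T = -5*((-6 - 4) + 3) = -5*(-10 + 3) = -5*(-7) = 35)
a = 117 (a = 3*39 = 117)
a + (n(0, -2)*T + 18) = 117 + ((-2 + 0)*35 + 18) = 117 + (-2*35 + 18) = 117 + (-70 + 18) = 117 - 52 = 65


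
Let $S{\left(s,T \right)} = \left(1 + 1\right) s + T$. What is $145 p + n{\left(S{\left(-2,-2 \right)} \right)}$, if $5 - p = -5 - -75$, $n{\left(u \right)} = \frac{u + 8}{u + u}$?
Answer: $- \frac{56551}{6} \approx -9425.2$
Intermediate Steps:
$S{\left(s,T \right)} = T + 2 s$ ($S{\left(s,T \right)} = 2 s + T = T + 2 s$)
$n{\left(u \right)} = \frac{8 + u}{2 u}$
$p = -65$ ($p = 5 - \left(-5 - -75\right) = 5 - \left(-5 + 75\right) = 5 - 70 = -65$)
$145 p + n{\left(S{\left(-2,-2 \right)} \right)} = 145 \left(-65\right) + \frac{8 + \left(-2 + 2 \left(-2\right)\right)}{2 \left(-2 + 2 \left(-2\right)\right)} = -9425 + \frac{8 - 6}{2 \left(-2 - 4\right)} = -9425 + \frac{8 - 6}{2 \left(-6\right)} = -9425 + \frac{1}{2} \left(- \frac{1}{6}\right) 2 = -9425 - \frac{1}{6} = - \frac{56551}{6}$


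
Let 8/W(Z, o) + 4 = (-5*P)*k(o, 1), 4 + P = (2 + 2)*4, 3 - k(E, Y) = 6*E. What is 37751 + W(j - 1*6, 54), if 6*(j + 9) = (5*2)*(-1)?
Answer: 90866658/2407 ≈ 37751.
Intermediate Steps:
k(E, Y) = 3 - 6*E
P = 12 (P = -4 + (2 + 2)*4 = -4 + 4*4 = -4 + 16 = 12)
j = -32/3 (j = -9 + ((5*2)*(-1))/6 = -9 + (10*(-1))/6 = -9 + (⅙)*(-10) = -9 - 5/3 = -32/3 ≈ -10.667)
W(Z, o) = 8/(-184 + 360*o) (W(Z, o) = 8/(-4 + (-5*12)*(3 - 6*o)) = 8/(-4 - 60*(3 - 6*o)) = 8/(-4 + (-180 + 360*o)) = 8/(-184 + 360*o))
37751 + W(j - 1*6, 54) = 37751 + 1/(-23 + 45*54) = 37751 + 1/(-23 + 2430) = 37751 + 1/2407 = 90866658/2407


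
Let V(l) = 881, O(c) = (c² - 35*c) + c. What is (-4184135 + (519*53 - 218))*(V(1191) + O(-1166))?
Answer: -5819921104526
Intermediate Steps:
O(c) = c² - 34*c
(-4184135 + (519*53 - 218))*(V(1191) + O(-1166)) = (-4184135 + (519*53 - 218))*(881 - 1166*(-34 - 1166)) = (-4184135 + (27507 - 218))*(881 - 1166*(-1200)) = (-4184135 + 27289)*(881 + 1399200) = -4156846*1400081 = -5819921104526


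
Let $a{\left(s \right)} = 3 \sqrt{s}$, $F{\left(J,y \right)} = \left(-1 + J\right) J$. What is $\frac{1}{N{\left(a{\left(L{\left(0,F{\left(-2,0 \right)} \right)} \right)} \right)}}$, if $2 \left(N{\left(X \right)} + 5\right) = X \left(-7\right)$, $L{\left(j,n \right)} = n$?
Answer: $\frac{10}{1273} - \frac{21 \sqrt{6}}{1273} \approx -0.032552$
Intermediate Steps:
$F{\left(J,y \right)} = J \left(-1 + J\right)$
$N{\left(X \right)} = -5 - \frac{7 X}{2}$ ($N{\left(X \right)} = -5 + \frac{X \left(-7\right)}{2} = -5 + \frac{\left(-7\right) X}{2} = -5 - \frac{7 X}{2}$)
$\frac{1}{N{\left(a{\left(L{\left(0,F{\left(-2,0 \right)} \right)} \right)} \right)}} = \frac{1}{-5 - \frac{7 \cdot 3 \sqrt{- 2 \left(-1 - 2\right)}}{2}} = \frac{1}{-5 - \frac{7 \cdot 3 \sqrt{\left(-2\right) \left(-3\right)}}{2}} = \frac{1}{-5 - \frac{7 \cdot 3 \sqrt{6}}{2}} = \frac{1}{-5 - \frac{21 \sqrt{6}}{2}}$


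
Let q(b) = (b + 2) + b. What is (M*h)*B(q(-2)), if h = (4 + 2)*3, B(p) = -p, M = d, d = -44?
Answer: -1584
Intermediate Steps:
q(b) = 2 + 2*b (q(b) = (2 + b) + b = 2 + 2*b)
M = -44
h = 18 (h = 6*3 = 18)
(M*h)*B(q(-2)) = (-44*18)*(-(2 + 2*(-2))) = -(-792)*(2 - 4) = -(-792)*(-2) = -792*2 = -1584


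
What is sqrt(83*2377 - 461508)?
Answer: 37*I*sqrt(193) ≈ 514.02*I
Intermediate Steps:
sqrt(83*2377 - 461508) = sqrt(197291 - 461508) = sqrt(-264217) = 37*I*sqrt(193)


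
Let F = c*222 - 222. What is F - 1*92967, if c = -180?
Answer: -133149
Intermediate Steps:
F = -40182 (F = -180*222 - 222 = -39960 - 222 = -40182)
F - 1*92967 = -40182 - 1*92967 = -40182 - 92967 = -133149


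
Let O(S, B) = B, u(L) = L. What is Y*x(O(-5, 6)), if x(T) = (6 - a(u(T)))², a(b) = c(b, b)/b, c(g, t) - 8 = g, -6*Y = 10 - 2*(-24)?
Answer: -3509/27 ≈ -129.96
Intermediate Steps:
Y = -29/3 (Y = -(10 - 2*(-24))/6 = -(10 + 48)/6 = -⅙*58 = -29/3 ≈ -9.6667)
c(g, t) = 8 + g
a(b) = (8 + b)/b
x(T) = (6 - (8 + T)/T)²
Y*x(O(-5, 6)) = -29*(-8 + 5*6)²/(3*6²) = -29*(-8 + 30)²/108 = -29*22²/108 = -29*484/108 = -29/3*121/9 = -3509/27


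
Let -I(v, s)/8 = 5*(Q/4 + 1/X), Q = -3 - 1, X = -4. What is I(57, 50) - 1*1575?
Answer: -1525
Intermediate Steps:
Q = -4
I(v, s) = 50 (I(v, s) = -40*(-4/4 + 1/(-4)) = -40*(-4*¼ + 1*(-¼)) = -40*(-1 - ¼) = -40*(-5)/4 = -8*(-25/4) = 50)
I(57, 50) - 1*1575 = 50 - 1*1575 = 50 - 1575 = -1525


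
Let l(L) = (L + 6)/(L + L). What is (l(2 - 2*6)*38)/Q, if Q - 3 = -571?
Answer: -19/1420 ≈ -0.013380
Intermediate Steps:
Q = -568 (Q = 3 - 571 = -568)
l(L) = (6 + L)/(2*L) (l(L) = (6 + L)/((2*L)) = (6 + L)*(1/(2*L)) = (6 + L)/(2*L))
(l(2 - 2*6)*38)/Q = (((6 + (2 - 2*6))/(2*(2 - 2*6)))*38)/(-568) = (((6 + (2 - 1*12))/(2*(2 - 1*12)))*38)*(-1/568) = (((6 + (2 - 12))/(2*(2 - 12)))*38)*(-1/568) = (((½)*(6 - 10)/(-10))*38)*(-1/568) = (((½)*(-⅒)*(-4))*38)*(-1/568) = ((⅕)*38)*(-1/568) = (38/5)*(-1/568) = -19/1420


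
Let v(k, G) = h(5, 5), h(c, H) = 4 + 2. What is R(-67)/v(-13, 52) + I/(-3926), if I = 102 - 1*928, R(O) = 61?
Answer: 122221/11778 ≈ 10.377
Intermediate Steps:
I = -826 (I = 102 - 928 = -826)
h(c, H) = 6
v(k, G) = 6
R(-67)/v(-13, 52) + I/(-3926) = 61/6 - 826/(-3926) = 61*(⅙) - 826*(-1/3926) = 61/6 + 413/1963 = 122221/11778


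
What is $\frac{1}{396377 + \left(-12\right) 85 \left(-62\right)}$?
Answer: $\frac{1}{459617} \approx 2.1757 \cdot 10^{-6}$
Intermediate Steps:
$\frac{1}{396377 + \left(-12\right) 85 \left(-62\right)} = \frac{1}{396377 - -63240} = \frac{1}{396377 + 63240} = \frac{1}{459617}$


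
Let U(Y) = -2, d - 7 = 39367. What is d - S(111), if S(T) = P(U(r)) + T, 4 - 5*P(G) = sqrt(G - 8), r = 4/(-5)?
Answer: 196311/5 + I*sqrt(10)/5 ≈ 39262.0 + 0.63246*I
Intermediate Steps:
d = 39374 (d = 7 + 39367 = 39374)
r = -4/5 (r = 4*(-1/5) = -4/5 ≈ -0.80000)
P(G) = 4/5 - sqrt(-8 + G)/5 (P(G) = 4/5 - sqrt(G - 8)/5 = 4/5 - sqrt(-8 + G)/5)
S(T) = 4/5 + T - I*sqrt(10)/5 (S(T) = (4/5 - sqrt(-8 - 2)/5) + T = (4/5 - I*sqrt(10)/5) + T = 4/5 + T - I*sqrt(10)/5)
d - S(111) = 39374 - (4/5 + 111 - I*sqrt(10)/5) = 39374 - (559/5 - I*sqrt(10)/5) = 39374 + (-559/5 + I*sqrt(10)/5) = 196311/5 + I*sqrt(10)/5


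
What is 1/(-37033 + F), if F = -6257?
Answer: -1/43290 ≈ -2.3100e-5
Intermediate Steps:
1/(-37033 + F) = 1/(-37033 - 6257) = 1/(-43290) = -1/43290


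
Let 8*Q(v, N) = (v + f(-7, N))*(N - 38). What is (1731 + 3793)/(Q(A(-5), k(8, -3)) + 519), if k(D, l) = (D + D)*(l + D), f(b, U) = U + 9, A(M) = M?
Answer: 1381/240 ≈ 5.7542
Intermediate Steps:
f(b, U) = 9 + U
k(D, l) = 2*D*(D + l) (k(D, l) = (2*D)*(D + l) = 2*D*(D + l))
Q(v, N) = (-38 + N)*(9 + N + v)/8 (Q(v, N) = ((v + (9 + N))*(N - 38))/8 = ((9 + N + v)*(-38 + N))/8 = ((-38 + N)*(9 + N + v))/8 = (-38 + N)*(9 + N + v)/8)
(1731 + 3793)/(Q(A(-5), k(8, -3)) + 519) = (1731 + 3793)/((-171/4 - 29*8*(8 - 3)/4 - 19/4*(-5) + (2*8*(8 - 3))**2/8 + (1/8)*(2*8*(8 - 3))*(-5)) + 519) = 5524/((-171/4 - 29*8*5/4 + 95/4 + (2*8*5)**2/8 + (1/8)*(2*8*5)*(-5)) + 519) = 5524/((-171/4 - 29/8*80 + 95/4 + (1/8)*80**2 + (1/8)*80*(-5)) + 519) = 5524/((-171/4 - 290 + 95/4 + (1/8)*6400 - 50) + 519) = 5524/((-171/4 - 290 + 95/4 + 800 - 50) + 519) = 5524/(441 + 519) = 5524/960 = 5524*(1/960) = 1381/240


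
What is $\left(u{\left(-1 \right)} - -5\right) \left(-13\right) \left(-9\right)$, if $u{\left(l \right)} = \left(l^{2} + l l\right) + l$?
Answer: $702$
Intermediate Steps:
$u{\left(l \right)} = l + 2 l^{2}$ ($u{\left(l \right)} = \left(l^{2} + l^{2}\right) + l = 2 l^{2} + l = l + 2 l^{2}$)
$\left(u{\left(-1 \right)} - -5\right) \left(-13\right) \left(-9\right) = \left(- (1 + 2 \left(-1\right)) - -5\right) \left(-13\right) \left(-9\right) = \left(- (1 - 2) + 5\right) \left(-13\right) \left(-9\right) = \left(\left(-1\right) \left(-1\right) + 5\right) \left(-13\right) \left(-9\right) = \left(1 + 5\right) \left(-13\right) \left(-9\right) = 6 \left(-13\right) \left(-9\right) = \left(-78\right) \left(-9\right) = 702$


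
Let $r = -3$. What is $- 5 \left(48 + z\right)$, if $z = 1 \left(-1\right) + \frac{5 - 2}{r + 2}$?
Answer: $-220$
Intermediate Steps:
$z = -4$ ($z = 1 \left(-1\right) + \frac{5 - 2}{-3 + 2} = -1 + \frac{3}{-1} = -1 + 3 \left(-1\right) = -1 - 3 = -4$)
$- 5 \left(48 + z\right) = - 5 \left(48 - 4\right) = \left(-5\right) 44 = -220$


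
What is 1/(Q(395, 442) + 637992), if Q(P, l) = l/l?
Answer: 1/637993 ≈ 1.5674e-6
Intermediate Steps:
Q(P, l) = 1
1/(Q(395, 442) + 637992) = 1/(1 + 637992) = 1/637993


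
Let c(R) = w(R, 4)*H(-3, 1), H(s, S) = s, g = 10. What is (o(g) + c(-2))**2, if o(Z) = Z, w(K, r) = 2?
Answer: 16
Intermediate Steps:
c(R) = -6 (c(R) = 2*(-3) = -6)
(o(g) + c(-2))**2 = (10 - 6)**2 = 4**2 = 16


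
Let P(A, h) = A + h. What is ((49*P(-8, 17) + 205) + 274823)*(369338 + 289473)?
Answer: 181482007359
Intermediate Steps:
((49*P(-8, 17) + 205) + 274823)*(369338 + 289473) = ((49*(-8 + 17) + 205) + 274823)*(369338 + 289473) = ((49*9 + 205) + 274823)*658811 = ((441 + 205) + 274823)*658811 = (646 + 274823)*658811 = 275469*658811 = 181482007359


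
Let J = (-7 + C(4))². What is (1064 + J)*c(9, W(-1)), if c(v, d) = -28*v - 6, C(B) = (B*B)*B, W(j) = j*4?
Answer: -1112754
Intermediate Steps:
W(j) = 4*j
C(B) = B³ (C(B) = B²*B = B³)
c(v, d) = -6 - 28*v
J = 3249 (J = (-7 + 4³)² = (-7 + 64)² = 57² = 3249)
(1064 + J)*c(9, W(-1)) = (1064 + 3249)*(-6 - 28*9) = 4313*(-6 - 252) = 4313*(-258) = -1112754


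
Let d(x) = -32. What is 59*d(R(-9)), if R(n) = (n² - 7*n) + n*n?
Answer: -1888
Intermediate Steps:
R(n) = -7*n + 2*n² (R(n) = (n² - 7*n) + n² = -7*n + 2*n²)
59*d(R(-9)) = 59*(-32) = -1888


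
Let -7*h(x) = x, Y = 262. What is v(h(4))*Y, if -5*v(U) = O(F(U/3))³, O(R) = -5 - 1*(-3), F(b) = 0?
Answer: 2096/5 ≈ 419.20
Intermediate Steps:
h(x) = -x/7
O(R) = -2 (O(R) = -5 + 3 = -2)
v(U) = 8/5 (v(U) = -⅕*(-2)³ = -⅕*(-8) = 8/5)
v(h(4))*Y = (8/5)*262 = 2096/5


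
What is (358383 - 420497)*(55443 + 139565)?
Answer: -12112726912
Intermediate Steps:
(358383 - 420497)*(55443 + 139565) = -62114*195008 = -12112726912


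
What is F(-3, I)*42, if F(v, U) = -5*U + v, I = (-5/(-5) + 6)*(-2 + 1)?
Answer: 1344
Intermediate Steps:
I = -7 (I = (-5*(-⅕) + 6)*(-1) = (1 + 6)*(-1) = 7*(-1) = -7)
F(v, U) = v - 5*U
F(-3, I)*42 = (-3 - 5*(-7))*42 = (-3 + 35)*42 = 32*42 = 1344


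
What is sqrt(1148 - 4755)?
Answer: I*sqrt(3607) ≈ 60.058*I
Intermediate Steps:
sqrt(1148 - 4755) = sqrt(-3607) = I*sqrt(3607)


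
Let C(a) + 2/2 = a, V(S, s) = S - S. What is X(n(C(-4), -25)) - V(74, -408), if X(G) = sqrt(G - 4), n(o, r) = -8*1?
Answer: 2*I*sqrt(3) ≈ 3.4641*I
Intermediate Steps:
V(S, s) = 0
C(a) = -1 + a
n(o, r) = -8
X(G) = sqrt(-4 + G)
X(n(C(-4), -25)) - V(74, -408) = sqrt(-4 - 8) - 1*0 = sqrt(-12) + 0 = 2*I*sqrt(3) + 0 = 2*I*sqrt(3)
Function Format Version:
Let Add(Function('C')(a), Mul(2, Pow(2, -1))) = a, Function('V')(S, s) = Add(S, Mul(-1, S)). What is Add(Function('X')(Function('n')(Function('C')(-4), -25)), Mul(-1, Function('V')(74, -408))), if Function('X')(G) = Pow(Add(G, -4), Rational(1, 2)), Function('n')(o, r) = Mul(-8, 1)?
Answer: Mul(2, I, Pow(3, Rational(1, 2))) ≈ Mul(3.4641, I)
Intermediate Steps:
Function('V')(S, s) = 0
Function('C')(a) = Add(-1, a)
Function('n')(o, r) = -8
Function('X')(G) = Pow(Add(-4, G), Rational(1, 2))
Add(Function('X')(Function('n')(Function('C')(-4), -25)), Mul(-1, Function('V')(74, -408))) = Add(Pow(Add(-4, -8), Rational(1, 2)), Mul(-1, 0)) = Add(Pow(-12, Rational(1, 2)), 0) = Add(Mul(2, I, Pow(3, Rational(1, 2))), 0) = Mul(2, I, Pow(3, Rational(1, 2)))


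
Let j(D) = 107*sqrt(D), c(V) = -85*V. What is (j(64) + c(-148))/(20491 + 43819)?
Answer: 6718/32155 ≈ 0.20893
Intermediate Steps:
(j(64) + c(-148))/(20491 + 43819) = (107*sqrt(64) - 85*(-148))/(20491 + 43819) = (107*8 + 12580)/64310 = (856 + 12580)*(1/64310) = 13436*(1/64310) = 6718/32155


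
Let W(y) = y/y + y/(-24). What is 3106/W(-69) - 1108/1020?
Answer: 6327653/7905 ≈ 800.46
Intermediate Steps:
W(y) = 1 - y/24 (W(y) = 1 + y*(-1/24) = 1 - y/24)
3106/W(-69) - 1108/1020 = 3106/(1 - 1/24*(-69)) - 1108/1020 = 3106/(1 + 23/8) - 1108*1/1020 = 3106/(31/8) - 277/255 = 3106*(8/31) - 277/255 = 24848/31 - 277/255 = 6327653/7905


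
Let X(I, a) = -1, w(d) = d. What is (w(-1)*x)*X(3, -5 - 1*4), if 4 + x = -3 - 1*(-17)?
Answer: 10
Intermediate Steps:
x = 10 (x = -4 + (-3 - 1*(-17)) = -4 + (-3 + 17) = -4 + 14 = 10)
(w(-1)*x)*X(3, -5 - 1*4) = -1*10*(-1) = -10*(-1) = 10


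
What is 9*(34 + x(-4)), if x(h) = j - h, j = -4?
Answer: 306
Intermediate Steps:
x(h) = -4 - h
9*(34 + x(-4)) = 9*(34 + (-4 - 1*(-4))) = 9*(34 + (-4 + 4)) = 9*(34 + 0) = 9*34 = 306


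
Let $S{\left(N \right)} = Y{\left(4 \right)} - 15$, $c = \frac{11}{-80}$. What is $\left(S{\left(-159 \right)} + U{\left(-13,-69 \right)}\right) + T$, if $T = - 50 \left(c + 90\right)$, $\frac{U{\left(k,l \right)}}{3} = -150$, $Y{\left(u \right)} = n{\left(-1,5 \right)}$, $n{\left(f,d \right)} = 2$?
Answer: $- \frac{39649}{8} \approx -4956.1$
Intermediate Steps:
$Y{\left(u \right)} = 2$
$U{\left(k,l \right)} = -450$ ($U{\left(k,l \right)} = 3 \left(-150\right) = -450$)
$c = - \frac{11}{80}$ ($c = 11 \left(- \frac{1}{80}\right) = - \frac{11}{80} \approx -0.1375$)
$S{\left(N \right)} = -13$ ($S{\left(N \right)} = 2 - 15 = -13$)
$T = - \frac{35945}{8}$ ($T = - 50 \left(- \frac{11}{80} + 90\right) = \left(-50\right) \frac{7189}{80} = - \frac{35945}{8} \approx -4493.1$)
$\left(S{\left(-159 \right)} + U{\left(-13,-69 \right)}\right) + T = \left(-13 - 450\right) - \frac{35945}{8} = -463 - \frac{35945}{8} = - \frac{39649}{8}$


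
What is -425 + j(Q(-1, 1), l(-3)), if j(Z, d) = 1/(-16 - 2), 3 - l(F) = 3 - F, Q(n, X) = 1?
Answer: -7651/18 ≈ -425.06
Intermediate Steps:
l(F) = F (l(F) = 3 - (3 - F) = 3 + (-3 + F) = F)
j(Z, d) = -1/18 (j(Z, d) = 1/(-18) = -1/18)
-425 + j(Q(-1, 1), l(-3)) = -425 - 1/18 = -7651/18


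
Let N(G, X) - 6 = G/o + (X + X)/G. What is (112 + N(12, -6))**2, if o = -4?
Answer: 12996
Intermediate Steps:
N(G, X) = 6 - G/4 + 2*X/G (N(G, X) = 6 + (G/(-4) + (X + X)/G) = 6 + (G*(-1/4) + (2*X)/G) = 6 + (-G/4 + 2*X/G) = 6 - G/4 + 2*X/G)
(112 + N(12, -6))**2 = (112 + (6 - 1/4*12 + 2*(-6)/12))**2 = (112 + (6 - 3 + 2*(-6)*(1/12)))**2 = (112 + (6 - 3 - 1))**2 = (112 + 2)**2 = 114**2 = 12996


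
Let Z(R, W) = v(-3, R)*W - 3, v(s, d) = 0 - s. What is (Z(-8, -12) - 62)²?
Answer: 10201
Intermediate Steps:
v(s, d) = -s
Z(R, W) = -3 + 3*W (Z(R, W) = (-1*(-3))*W - 3 = 3*W - 3 = -3 + 3*W)
(Z(-8, -12) - 62)² = ((-3 + 3*(-12)) - 62)² = ((-3 - 36) - 62)² = (-39 - 62)² = (-101)² = 10201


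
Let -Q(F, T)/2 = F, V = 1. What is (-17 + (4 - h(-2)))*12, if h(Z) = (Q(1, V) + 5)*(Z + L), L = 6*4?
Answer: -948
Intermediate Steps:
Q(F, T) = -2*F
L = 24
h(Z) = 72 + 3*Z (h(Z) = (-2*1 + 5)*(Z + 24) = (-2 + 5)*(24 + Z) = 3*(24 + Z) = 72 + 3*Z)
(-17 + (4 - h(-2)))*12 = (-17 + (4 - (72 + 3*(-2))))*12 = (-17 + (4 - (72 - 6)))*12 = (-17 + (4 - 1*66))*12 = (-17 + (4 - 66))*12 = (-17 - 62)*12 = -79*12 = -948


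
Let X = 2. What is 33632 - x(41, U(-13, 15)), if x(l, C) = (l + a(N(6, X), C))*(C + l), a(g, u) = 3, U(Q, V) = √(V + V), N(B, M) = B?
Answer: 31828 - 44*√30 ≈ 31587.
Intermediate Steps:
U(Q, V) = √2*√V (U(Q, V) = √(2*V) = √2*√V)
x(l, C) = (3 + l)*(C + l) (x(l, C) = (l + 3)*(C + l) = (3 + l)*(C + l))
33632 - x(41, U(-13, 15)) = 33632 - (41² + 3*(√2*√15) + 3*41 + (√2*√15)*41) = 33632 - (1681 + 3*√30 + 123 + √30*41) = 33632 - (1681 + 3*√30 + 123 + 41*√30) = 33632 - (1804 + 44*√30) = 33632 + (-1804 - 44*√30) = 31828 - 44*√30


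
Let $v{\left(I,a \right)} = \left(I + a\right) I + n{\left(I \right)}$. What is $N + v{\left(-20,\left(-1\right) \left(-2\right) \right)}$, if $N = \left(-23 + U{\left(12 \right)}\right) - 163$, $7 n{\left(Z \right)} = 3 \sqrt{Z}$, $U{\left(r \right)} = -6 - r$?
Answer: $156 + \frac{6 i \sqrt{5}}{7} \approx 156.0 + 1.9166 i$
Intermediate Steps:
$n{\left(Z \right)} = \frac{3 \sqrt{Z}}{7}$
$v{\left(I,a \right)} = \frac{3 \sqrt{I}}{7} + I \left(I + a\right)$ ($v{\left(I,a \right)} = \left(I + a\right) I + \frac{3 \sqrt{I}}{7} = I \left(I + a\right) + \frac{3 \sqrt{I}}{7} = \frac{3 \sqrt{I}}{7} + I \left(I + a\right)$)
$N = -204$ ($N = \left(-23 - 18\right) - 163 = -41 - 163 = -204$)
$N + v{\left(-20,\left(-1\right) \left(-2\right) \right)} = -204 + \left(\left(-20\right)^{2} + \frac{3 \sqrt{-20}}{7} - 20 \left(\left(-1\right) \left(-2\right)\right)\right) = -204 + \left(400 + \frac{3 \cdot 2 i \sqrt{5}}{7} - 40\right) = -204 + \left(400 + \frac{6 i \sqrt{5}}{7} - 40\right) = -204 + \left(360 + \frac{6 i \sqrt{5}}{7}\right) = 156 + \frac{6 i \sqrt{5}}{7}$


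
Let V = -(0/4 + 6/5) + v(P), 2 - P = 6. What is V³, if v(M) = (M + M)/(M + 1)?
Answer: 10648/3375 ≈ 3.1550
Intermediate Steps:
P = -4 (P = 2 - 1*6 = 2 - 6 = -4)
v(M) = 2*M/(1 + M) (v(M) = (2*M)/(1 + M) = 2*M/(1 + M))
V = 22/15 (V = -(0/4 + 6/5) + 2*(-4)/(1 - 4) = -(0*(¼) + 6*(⅕)) + 2*(-4)/(-3) = -(0 + 6/5) + 2*(-4)*(-⅓) = -1*6/5 + 8/3 = -6/5 + 8/3 = 22/15 ≈ 1.4667)
V³ = (22/15)³ = 10648/3375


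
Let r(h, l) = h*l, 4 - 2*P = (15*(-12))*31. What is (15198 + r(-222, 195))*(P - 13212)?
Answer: 292718640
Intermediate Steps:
P = 2792 (P = 2 - 15*(-12)*31/2 = 2 - (-90)*31 = 2 - ½*(-5580) = 2 + 2790 = 2792)
(15198 + r(-222, 195))*(P - 13212) = (15198 - 222*195)*(2792 - 13212) = (15198 - 43290)*(-10420) = -28092*(-10420) = 292718640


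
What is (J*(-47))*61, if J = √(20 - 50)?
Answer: -2867*I*√30 ≈ -15703.0*I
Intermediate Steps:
J = I*√30 (J = √(-30) = I*√30 ≈ 5.4772*I)
(J*(-47))*61 = ((I*√30)*(-47))*61 = -47*I*√30*61 = -2867*I*√30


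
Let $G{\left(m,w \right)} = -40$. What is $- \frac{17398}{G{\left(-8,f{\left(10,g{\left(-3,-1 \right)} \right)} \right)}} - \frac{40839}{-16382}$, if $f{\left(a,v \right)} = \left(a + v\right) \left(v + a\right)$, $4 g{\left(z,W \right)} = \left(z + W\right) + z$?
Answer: $\frac{71661899}{163820} \approx 437.44$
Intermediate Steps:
$g{\left(z,W \right)} = \frac{z}{2} + \frac{W}{4}$ ($g{\left(z,W \right)} = \frac{\left(z + W\right) + z}{4} = \frac{\left(W + z\right) + z}{4} = \frac{W + 2 z}{4} = \frac{z}{2} + \frac{W}{4}$)
$f{\left(a,v \right)} = \left(a + v\right)^{2}$ ($f{\left(a,v \right)} = \left(a + v\right) \left(a + v\right) = \left(a + v\right)^{2}$)
$- \frac{17398}{G{\left(-8,f{\left(10,g{\left(-3,-1 \right)} \right)} \right)}} - \frac{40839}{-16382} = - \frac{17398}{-40} - \frac{40839}{-16382} = \left(-17398\right) \left(- \frac{1}{40}\right) - - \frac{40839}{16382} = \frac{8699}{20} + \frac{40839}{16382} = \frac{71661899}{163820}$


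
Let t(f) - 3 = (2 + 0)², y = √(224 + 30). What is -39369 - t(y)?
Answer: -39376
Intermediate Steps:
y = √254 ≈ 15.937
t(f) = 7 (t(f) = 3 + (2 + 0)² = 3 + 2² = 3 + 4 = 7)
-39369 - t(y) = -39369 - 1*7 = -39369 - 7 = -39376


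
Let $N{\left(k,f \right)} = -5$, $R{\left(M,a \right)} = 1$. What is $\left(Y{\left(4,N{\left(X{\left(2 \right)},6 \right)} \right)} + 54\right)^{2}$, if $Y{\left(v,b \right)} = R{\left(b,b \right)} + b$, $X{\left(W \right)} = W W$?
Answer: $2500$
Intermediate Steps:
$X{\left(W \right)} = W^{2}$
$Y{\left(v,b \right)} = 1 + b$
$\left(Y{\left(4,N{\left(X{\left(2 \right)},6 \right)} \right)} + 54\right)^{2} = \left(\left(1 - 5\right) + 54\right)^{2} = \left(-4 + 54\right)^{2} = 50^{2} = 2500$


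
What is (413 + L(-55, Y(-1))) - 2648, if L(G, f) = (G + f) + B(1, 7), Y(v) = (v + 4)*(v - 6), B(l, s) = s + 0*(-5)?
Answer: -2304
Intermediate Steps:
B(l, s) = s (B(l, s) = s + 0 = s)
Y(v) = (-6 + v)*(4 + v) (Y(v) = (4 + v)*(-6 + v) = (-6 + v)*(4 + v))
L(G, f) = 7 + G + f (L(G, f) = (G + f) + 7 = 7 + G + f)
(413 + L(-55, Y(-1))) - 2648 = (413 + (7 - 55 + (-24 + (-1)² - 2*(-1)))) - 2648 = (413 + (7 - 55 + (-24 + 1 + 2))) - 2648 = (413 + (7 - 55 - 21)) - 2648 = (413 - 69) - 2648 = 344 - 2648 = -2304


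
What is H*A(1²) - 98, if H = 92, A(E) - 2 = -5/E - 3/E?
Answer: -650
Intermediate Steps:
A(E) = 2 - 8/E (A(E) = 2 + (-5/E - 3/E) = 2 - 8/E)
H*A(1²) - 98 = 92*(2 - 8/(1²)) - 98 = 92*(2 - 8/1) - 98 = 92*(2 - 8*1) - 98 = 92*(2 - 8) - 98 = 92*(-6) - 98 = -552 - 98 = -650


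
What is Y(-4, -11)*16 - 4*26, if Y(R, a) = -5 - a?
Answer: -8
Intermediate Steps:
Y(-4, -11)*16 - 4*26 = (-5 - 1*(-11))*16 - 4*26 = (-5 + 11)*16 - 104 = 6*16 - 104 = 96 - 104 = -8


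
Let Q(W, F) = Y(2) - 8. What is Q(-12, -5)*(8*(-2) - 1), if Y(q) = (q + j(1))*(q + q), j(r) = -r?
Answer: 68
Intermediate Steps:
Y(q) = 2*q*(-1 + q) (Y(q) = (q - 1*1)*(q + q) = (q - 1)*(2*q) = (-1 + q)*(2*q) = 2*q*(-1 + q))
Q(W, F) = -4 (Q(W, F) = 2*2*(-1 + 2) - 8 = 2*2*1 - 8 = 4 - 8 = -4)
Q(-12, -5)*(8*(-2) - 1) = -4*(8*(-2) - 1) = -4*(-16 - 1) = -4*(-17) = 68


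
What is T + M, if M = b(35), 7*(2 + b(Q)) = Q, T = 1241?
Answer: 1244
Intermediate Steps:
b(Q) = -2 + Q/7
M = 3 (M = -2 + (1/7)*35 = -2 + 5 = 3)
T + M = 1241 + 3 = 1244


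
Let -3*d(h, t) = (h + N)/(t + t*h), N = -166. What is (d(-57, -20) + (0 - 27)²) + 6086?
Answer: 22898623/3360 ≈ 6815.1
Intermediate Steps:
d(h, t) = -(-166 + h)/(3*(t + h*t)) (d(h, t) = -(h - 166)/(3*(t + t*h)) = -(-166 + h)/(3*(t + h*t)))
(d(-57, -20) + (0 - 27)²) + 6086 = ((⅓)*(166 - 1*(-57))/(-20*(1 - 57)) + (0 - 27)²) + 6086 = ((⅓)*(-1/20)*(166 + 57)/(-56) + (-27)²) + 6086 = ((⅓)*(-1/20)*(-1/56)*223 + 729) + 6086 = (223/3360 + 729) + 6086 = 2449663/3360 + 6086 = 22898623/3360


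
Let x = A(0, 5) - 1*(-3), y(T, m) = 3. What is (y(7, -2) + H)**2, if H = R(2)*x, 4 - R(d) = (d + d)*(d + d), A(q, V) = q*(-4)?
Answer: 1089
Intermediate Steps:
A(q, V) = -4*q
R(d) = 4 - 4*d**2 (R(d) = 4 - (d + d)*(d + d) = 4 - 2*d*2*d = 4 - 4*d**2)
x = 3 (x = -4*0 - 1*(-3) = 0 + 3 = 3)
H = -36 (H = (4 - 4*2**2)*3 = (4 - 4*4)*3 = (4 - 16)*3 = -12*3 = -36)
(y(7, -2) + H)**2 = (3 - 36)**2 = (-33)**2 = 1089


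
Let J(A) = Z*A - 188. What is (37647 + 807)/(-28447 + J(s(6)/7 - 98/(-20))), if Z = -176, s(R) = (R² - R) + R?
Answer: -103530/81853 ≈ -1.2648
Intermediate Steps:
s(R) = R²
J(A) = -188 - 176*A (J(A) = -176*A - 188 = -188 - 176*A)
(37647 + 807)/(-28447 + J(s(6)/7 - 98/(-20))) = (37647 + 807)/(-28447 + (-188 - 176*(6²/7 - 98/(-20)))) = 38454/(-28447 + (-188 - 176*(36*(⅐) - 98*(-1/20)))) = 38454/(-28447 + (-188 - 176*(36/7 + 49/10))) = 38454/(-28447 + (-188 - 176*703/70)) = 38454/(-28447 + (-188 - 61864/35)) = 38454/(-28447 - 68444/35) = 38454/(-1064089/35) = 38454*(-35/1064089) = -103530/81853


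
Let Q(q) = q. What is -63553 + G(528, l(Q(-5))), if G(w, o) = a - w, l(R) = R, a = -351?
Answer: -64432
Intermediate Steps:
G(w, o) = -351 - w
-63553 + G(528, l(Q(-5))) = -63553 + (-351 - 1*528) = -63553 + (-351 - 528) = -63553 - 879 = -64432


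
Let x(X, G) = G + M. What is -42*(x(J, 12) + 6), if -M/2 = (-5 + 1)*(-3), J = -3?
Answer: 252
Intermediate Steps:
M = -24 (M = -2*(-5 + 1)*(-3) = -(-8)*(-3) = -2*12 = -24)
x(X, G) = -24 + G (x(X, G) = G - 24 = -24 + G)
-42*(x(J, 12) + 6) = -42*((-24 + 12) + 6) = -42*(-12 + 6) = -42*(-6) = 252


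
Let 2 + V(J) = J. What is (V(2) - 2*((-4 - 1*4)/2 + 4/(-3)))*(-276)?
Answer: -2944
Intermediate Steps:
V(J) = -2 + J
(V(2) - 2*((-4 - 1*4)/2 + 4/(-3)))*(-276) = ((-2 + 2) - 2*((-4 - 1*4)/2 + 4/(-3)))*(-276) = (0 - 2*((-4 - 4)*(1/2) + 4*(-1/3)))*(-276) = (0 - 2*(-8*1/2 - 4/3))*(-276) = (0 - 2*(-4 - 4/3))*(-276) = (0 - 2*(-16/3))*(-276) = (0 + 32/3)*(-276) = (32/3)*(-276) = -2944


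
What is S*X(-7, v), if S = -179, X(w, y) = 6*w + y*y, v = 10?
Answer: -10382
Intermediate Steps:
X(w, y) = y² + 6*w (X(w, y) = 6*w + y² = y² + 6*w)
S*X(-7, v) = -179*(10² + 6*(-7)) = -179*(100 - 42) = -179*58 = -10382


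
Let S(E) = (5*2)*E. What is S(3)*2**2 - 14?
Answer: 106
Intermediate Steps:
S(E) = 10*E
S(3)*2**2 - 14 = (10*3)*2**2 - 14 = 30*4 - 14 = 120 - 14 = 106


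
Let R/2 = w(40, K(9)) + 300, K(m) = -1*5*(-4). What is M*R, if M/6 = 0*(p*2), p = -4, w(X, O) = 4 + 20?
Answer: 0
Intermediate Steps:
K(m) = 20 (K(m) = -5*(-4) = 20)
w(X, O) = 24
R = 648 (R = 2*(24 + 300) = 2*324 = 648)
M = 0 (M = 6*(0*(-4*2)) = 6*(0*(-8)) = 6*0 = 0)
M*R = 0*648 = 0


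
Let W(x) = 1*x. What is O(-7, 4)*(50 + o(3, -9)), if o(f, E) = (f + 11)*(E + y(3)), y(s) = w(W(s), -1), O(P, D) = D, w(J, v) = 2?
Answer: -192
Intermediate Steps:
W(x) = x
y(s) = 2
o(f, E) = (2 + E)*(11 + f) (o(f, E) = (f + 11)*(E + 2) = (11 + f)*(2 + E) = (2 + E)*(11 + f))
O(-7, 4)*(50 + o(3, -9)) = 4*(50 + (22 + 2*3 + 11*(-9) - 9*3)) = 4*(50 + (22 + 6 - 99 - 27)) = 4*(50 - 98) = 4*(-48) = -192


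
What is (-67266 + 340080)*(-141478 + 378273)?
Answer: 64600991130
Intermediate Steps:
(-67266 + 340080)*(-141478 + 378273) = 272814*236795 = 64600991130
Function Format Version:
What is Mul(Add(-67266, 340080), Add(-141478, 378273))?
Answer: 64600991130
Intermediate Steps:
Mul(Add(-67266, 340080), Add(-141478, 378273)) = Mul(272814, 236795) = 64600991130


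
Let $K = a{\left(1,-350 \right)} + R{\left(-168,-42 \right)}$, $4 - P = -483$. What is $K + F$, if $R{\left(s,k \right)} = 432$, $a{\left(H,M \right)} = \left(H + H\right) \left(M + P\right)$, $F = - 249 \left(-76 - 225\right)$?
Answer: $75655$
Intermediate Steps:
$F = 74949$ ($F = \left(-249\right) \left(-301\right) = 74949$)
$P = 487$ ($P = 4 - -483 = 4 + 483 = 487$)
$a{\left(H,M \right)} = 2 H \left(487 + M\right)$ ($a{\left(H,M \right)} = \left(H + H\right) \left(M + 487\right) = 2 H \left(487 + M\right)$)
$K = 706$ ($K = 2 \cdot 1 \left(487 - 350\right) + 432 = 2 \cdot 1 \cdot 137 + 432 = 274 + 432 = 706$)
$K + F = 706 + 74949 = 75655$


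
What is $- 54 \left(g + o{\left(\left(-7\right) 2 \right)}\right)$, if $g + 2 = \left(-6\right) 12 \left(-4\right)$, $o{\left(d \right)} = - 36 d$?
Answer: $-42660$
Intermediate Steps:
$g = 286$ ($g = -2 + \left(-6\right) 12 \left(-4\right) = -2 - -288 = -2 + 288 = 286$)
$- 54 \left(g + o{\left(\left(-7\right) 2 \right)}\right) = - 54 \left(286 - 36 \left(\left(-7\right) 2\right)\right) = - 54 \left(286 - -504\right) = - 54 \left(286 + 504\right) = \left(-54\right) 790 = -42660$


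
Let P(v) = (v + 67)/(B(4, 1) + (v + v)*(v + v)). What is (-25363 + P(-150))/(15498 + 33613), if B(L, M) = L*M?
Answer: -2282771535/4420186444 ≈ -0.51644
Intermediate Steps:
P(v) = (67 + v)/(4 + 4*v**2) (P(v) = (v + 67)/(4*1 + (v + v)*(v + v)) = (67 + v)/(4 + (2*v)*(2*v)) = (67 + v)/(4 + 4*v**2))
(-25363 + P(-150))/(15498 + 33613) = (-25363 + (67 - 150)/(4*(1 + (-150)**2)))/(15498 + 33613) = (-25363 + (1/4)*(-83)/(1 + 22500))/49111 = (-25363 + (1/4)*(-83)/22501)*(1/49111) = (-25363 + (1/4)*(1/22501)*(-83))*(1/49111) = (-25363 - 83/90004)*(1/49111) = -2282771535/90004*1/49111 = -2282771535/4420186444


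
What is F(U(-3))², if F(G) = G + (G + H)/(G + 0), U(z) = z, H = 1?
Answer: 49/9 ≈ 5.4444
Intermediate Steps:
F(G) = G + (1 + G)/G (F(G) = G + (G + 1)/(G + 0) = G + (1 + G)/G)
F(U(-3))² = (1 - 3 + 1/(-3))² = (1 - 3 - ⅓)² = (-7/3)² = 49/9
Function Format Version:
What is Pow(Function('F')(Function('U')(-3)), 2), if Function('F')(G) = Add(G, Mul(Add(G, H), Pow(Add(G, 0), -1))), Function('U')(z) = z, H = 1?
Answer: Rational(49, 9) ≈ 5.4444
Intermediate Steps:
Function('F')(G) = Add(G, Mul(Pow(G, -1), Add(1, G))) (Function('F')(G) = Add(G, Mul(Add(G, 1), Pow(Add(G, 0), -1))) = Add(G, Mul(Add(1, G), Pow(G, -1))) = Add(G, Mul(Pow(G, -1), Add(1, G))))
Pow(Function('F')(Function('U')(-3)), 2) = Pow(Add(1, -3, Pow(-3, -1)), 2) = Pow(Add(1, -3, Rational(-1, 3)), 2) = Pow(Rational(-7, 3), 2) = Rational(49, 9)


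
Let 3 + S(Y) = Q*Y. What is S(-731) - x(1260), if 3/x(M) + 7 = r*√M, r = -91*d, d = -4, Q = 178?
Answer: -3103291252036/23849273 - 936*√35/23849273 ≈ -1.3012e+5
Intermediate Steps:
S(Y) = -3 + 178*Y
r = 364 (r = -91*(-4) = 364)
x(M) = 3/(-7 + 364*√M)
S(-731) - x(1260) = (-3 + 178*(-731)) - 3/(7*(-1 + 52*√1260)) = (-3 - 130118) - 3/(7*(-1 + 52*(6*√35))) = -130121 - 3/(7*(-1 + 312*√35))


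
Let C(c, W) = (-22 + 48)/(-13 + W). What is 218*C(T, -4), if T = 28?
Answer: -5668/17 ≈ -333.41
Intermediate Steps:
C(c, W) = 26/(-13 + W)
218*C(T, -4) = 218*(26/(-13 - 4)) = 218*(26/(-17)) = 218*(26*(-1/17)) = 218*(-26/17) = -5668/17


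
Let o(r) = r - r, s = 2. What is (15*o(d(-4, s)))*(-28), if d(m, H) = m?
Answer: 0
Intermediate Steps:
o(r) = 0
(15*o(d(-4, s)))*(-28) = (15*0)*(-28) = 0*(-28) = 0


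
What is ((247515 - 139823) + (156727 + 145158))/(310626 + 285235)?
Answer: 58511/85123 ≈ 0.68737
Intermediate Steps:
((247515 - 139823) + (156727 + 145158))/(310626 + 285235) = (107692 + 301885)/595861 = 409577*(1/595861) = 58511/85123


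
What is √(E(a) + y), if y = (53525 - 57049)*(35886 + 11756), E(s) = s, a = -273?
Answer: I*√167890681 ≈ 12957.0*I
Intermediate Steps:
y = -167890408 (y = -3524*47642 = -167890408)
√(E(a) + y) = √(-273 - 167890408) = √(-167890681) = I*√167890681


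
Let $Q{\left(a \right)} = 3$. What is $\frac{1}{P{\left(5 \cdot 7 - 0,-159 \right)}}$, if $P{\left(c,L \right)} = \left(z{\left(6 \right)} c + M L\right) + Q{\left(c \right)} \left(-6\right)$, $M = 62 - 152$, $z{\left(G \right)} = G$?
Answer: $\frac{1}{14502} \approx 6.8956 \cdot 10^{-5}$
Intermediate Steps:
$M = -90$ ($M = 62 - 152 = -90$)
$P{\left(c,L \right)} = -18 - 90 L + 6 c$ ($P{\left(c,L \right)} = \left(6 c - 90 L\right) + 3 \left(-6\right) = \left(- 90 L + 6 c\right) - 18 = -18 - 90 L + 6 c$)
$\frac{1}{P{\left(5 \cdot 7 - 0,-159 \right)}} = \frac{1}{-18 - -14310 + 6 \left(5 \cdot 7 - 0\right)} = \frac{1}{-18 + 14310 + 6 \left(35 + \left(-3 + 3\right)\right)} = \frac{1}{-18 + 14310 + 6 \left(35 + 0\right)} = \frac{1}{-18 + 14310 + 6 \cdot 35} = \frac{1}{-18 + 14310 + 210} = \frac{1}{14502}$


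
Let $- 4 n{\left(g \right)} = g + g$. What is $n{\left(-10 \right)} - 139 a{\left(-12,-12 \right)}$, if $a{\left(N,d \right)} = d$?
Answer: $1673$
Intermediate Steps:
$n{\left(g \right)} = - \frac{g}{2}$ ($n{\left(g \right)} = - \frac{g + g}{4} = - \frac{2 g}{4} = - \frac{g}{2}$)
$n{\left(-10 \right)} - 139 a{\left(-12,-12 \right)} = \left(- \frac{1}{2}\right) \left(-10\right) - -1668 = 5 + 1668 = 1673$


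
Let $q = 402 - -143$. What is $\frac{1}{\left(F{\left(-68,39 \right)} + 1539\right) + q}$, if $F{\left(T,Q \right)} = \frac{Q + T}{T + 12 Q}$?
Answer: $\frac{400}{833571} \approx 0.00047986$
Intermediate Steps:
$F{\left(T,Q \right)} = \frac{Q + T}{T + 12 Q}$
$q = 545$ ($q = 402 + 143 = 545$)
$\frac{1}{\left(F{\left(-68,39 \right)} + 1539\right) + q} = \frac{1}{\left(\frac{39 - 68}{-68 + 12 \cdot 39} + 1539\right) + 545} = \frac{1}{\left(\frac{1}{-68 + 468} \left(-29\right) + 1539\right) + 545} = \frac{1}{\left(\frac{1}{400} \left(-29\right) + 1539\right) + 545} = \frac{1}{\left(- \frac{29}{400} + 1539\right) + 545} = \frac{1}{\frac{615571}{400} + 545} = \frac{1}{\frac{833571}{400}} = \frac{400}{833571}$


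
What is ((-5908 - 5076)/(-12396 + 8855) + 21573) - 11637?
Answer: 35194360/3541 ≈ 9939.1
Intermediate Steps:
((-5908 - 5076)/(-12396 + 8855) + 21573) - 11637 = (-10984/(-3541) + 21573) - 11637 = (-10984*(-1/3541) + 21573) - 11637 = (10984/3541 + 21573) - 11637 = 76400977/3541 - 11637 = 35194360/3541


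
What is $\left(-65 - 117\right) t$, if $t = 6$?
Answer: $-1092$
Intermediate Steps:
$\left(-65 - 117\right) t = \left(-65 - 117\right) 6 = \left(-182\right) 6 = -1092$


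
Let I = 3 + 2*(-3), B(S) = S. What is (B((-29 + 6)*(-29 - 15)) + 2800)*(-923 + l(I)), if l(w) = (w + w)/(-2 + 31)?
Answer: -102058676/29 ≈ -3.5193e+6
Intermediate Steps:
I = -3 (I = 3 - 6 = -3)
l(w) = 2*w/29 (l(w) = (2*w)/29 = (2*w)*(1/29) = 2*w/29)
(B((-29 + 6)*(-29 - 15)) + 2800)*(-923 + l(I)) = ((-29 + 6)*(-29 - 15) + 2800)*(-923 + (2/29)*(-3)) = (-23*(-44) + 2800)*(-923 - 6/29) = (1012 + 2800)*(-26773/29) = 3812*(-26773/29) = -102058676/29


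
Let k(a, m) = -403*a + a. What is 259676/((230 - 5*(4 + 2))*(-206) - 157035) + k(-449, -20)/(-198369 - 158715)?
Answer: -21417860969/11797757790 ≈ -1.8154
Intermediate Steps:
k(a, m) = -402*a
259676/((230 - 5*(4 + 2))*(-206) - 157035) + k(-449, -20)/(-198369 - 158715) = 259676/((230 - 5*(4 + 2))*(-206) - 157035) + (-402*(-449))/(-198369 - 158715) = 259676/((230 - 5*6)*(-206) - 157035) + 180498/(-357084) = 259676/((230 - 30)*(-206) - 157035) + 180498*(-1/357084) = 259676/(200*(-206) - 157035) - 30083/59514 = 259676/(-41200 - 157035) - 30083/59514 = 259676/(-198235) - 30083/59514 = 259676*(-1/198235) - 30083/59514 = -259676/198235 - 30083/59514 = -21417860969/11797757790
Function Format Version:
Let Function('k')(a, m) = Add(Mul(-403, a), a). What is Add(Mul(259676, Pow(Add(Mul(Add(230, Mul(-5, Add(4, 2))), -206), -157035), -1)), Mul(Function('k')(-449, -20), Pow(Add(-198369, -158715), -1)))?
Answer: Rational(-21417860969, 11797757790) ≈ -1.8154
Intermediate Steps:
Function('k')(a, m) = Mul(-402, a)
Add(Mul(259676, Pow(Add(Mul(Add(230, Mul(-5, Add(4, 2))), -206), -157035), -1)), Mul(Function('k')(-449, -20), Pow(Add(-198369, -158715), -1))) = Add(Mul(259676, Pow(Add(Mul(Add(230, Mul(-5, Add(4, 2))), -206), -157035), -1)), Mul(Mul(-402, -449), Pow(Add(-198369, -158715), -1))) = Add(Mul(259676, Pow(Add(Mul(Add(230, Mul(-5, 6)), -206), -157035), -1)), Mul(180498, Pow(-357084, -1))) = Add(Mul(259676, Pow(Add(Mul(Add(230, -30), -206), -157035), -1)), Mul(180498, Rational(-1, 357084))) = Add(Mul(259676, Pow(Add(Mul(200, -206), -157035), -1)), Rational(-30083, 59514)) = Add(Mul(259676, Pow(Add(-41200, -157035), -1)), Rational(-30083, 59514)) = Add(Mul(259676, Pow(-198235, -1)), Rational(-30083, 59514)) = Add(Mul(259676, Rational(-1, 198235)), Rational(-30083, 59514)) = Add(Rational(-259676, 198235), Rational(-30083, 59514)) = Rational(-21417860969, 11797757790)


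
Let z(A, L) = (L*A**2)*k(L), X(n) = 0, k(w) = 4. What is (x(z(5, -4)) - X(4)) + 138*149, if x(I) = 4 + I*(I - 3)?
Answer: 181766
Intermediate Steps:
z(A, L) = 4*L*A**2 (z(A, L) = (L*A**2)*4 = 4*L*A**2)
x(I) = 4 + I*(-3 + I)
(x(z(5, -4)) - X(4)) + 138*149 = ((4 + (4*(-4)*5**2)**2 - 12*(-4)*5**2) - 1*0) + 138*149 = ((4 + (4*(-4)*25)**2 - 12*(-4)*25) + 0) + 20562 = ((4 + (-400)**2 - 3*(-400)) + 0) + 20562 = ((4 + 160000 + 1200) + 0) + 20562 = (161204 + 0) + 20562 = 161204 + 20562 = 181766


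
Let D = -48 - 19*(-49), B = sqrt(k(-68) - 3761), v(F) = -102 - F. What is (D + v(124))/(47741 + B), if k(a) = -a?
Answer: 31365837/2279206774 - 657*I*sqrt(3693)/2279206774 ≈ 0.013762 - 1.7517e-5*I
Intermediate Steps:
B = I*sqrt(3693) (B = sqrt(-1*(-68) - 3761) = sqrt(68 - 3761) = sqrt(-3693) = I*sqrt(3693) ≈ 60.77*I)
D = 883 (D = -48 + 931 = 883)
(D + v(124))/(47741 + B) = (883 + (-102 - 1*124))/(47741 + I*sqrt(3693)) = (883 + (-102 - 124))/(47741 + I*sqrt(3693)) = (883 - 226)/(47741 + I*sqrt(3693)) = 657/(47741 + I*sqrt(3693))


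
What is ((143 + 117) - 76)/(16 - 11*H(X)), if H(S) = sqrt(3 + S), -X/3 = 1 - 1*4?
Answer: -32/13 - 44*sqrt(3)/13 ≈ -8.3239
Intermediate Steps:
X = 9 (X = -3*(1 - 1*4) = -3*(1 - 4) = -3*(-3) = 9)
((143 + 117) - 76)/(16 - 11*H(X)) = ((143 + 117) - 76)/(16 - 11*sqrt(3 + 9)) = (260 - 76)/(16 - 22*sqrt(3)) = 184/(16 - 22*sqrt(3))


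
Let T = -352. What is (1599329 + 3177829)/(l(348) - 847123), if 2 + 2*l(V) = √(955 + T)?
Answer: -16187380774368/2870476284901 - 28662948*√67/2870476284901 ≈ -5.6394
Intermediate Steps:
l(V) = -1 + 3*√67/2 (l(V) = -1 + √(955 - 352)/2 = -1 + √603/2 = -1 + (3*√67)/2 = -1 + 3*√67/2)
(1599329 + 3177829)/(l(348) - 847123) = (1599329 + 3177829)/((-1 + 3*√67/2) - 847123) = 4777158/(-847124 + 3*√67/2)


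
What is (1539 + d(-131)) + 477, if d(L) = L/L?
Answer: 2017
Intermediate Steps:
d(L) = 1
(1539 + d(-131)) + 477 = (1539 + 1) + 477 = 1540 + 477 = 2017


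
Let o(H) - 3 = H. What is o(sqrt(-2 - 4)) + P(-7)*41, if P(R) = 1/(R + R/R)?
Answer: -23/6 + I*sqrt(6) ≈ -3.8333 + 2.4495*I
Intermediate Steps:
P(R) = 1/(1 + R) (P(R) = 1/(R + 1) = 1/(1 + R))
o(H) = 3 + H
o(sqrt(-2 - 4)) + P(-7)*41 = (3 + sqrt(-2 - 4)) + 41/(1 - 7) = (3 + sqrt(-6)) + 41/(-6) = (3 + I*sqrt(6)) - 1/6*41 = (3 + I*sqrt(6)) - 41/6 = -23/6 + I*sqrt(6)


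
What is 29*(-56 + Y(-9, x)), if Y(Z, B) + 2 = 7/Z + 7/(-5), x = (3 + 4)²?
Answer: -78532/45 ≈ -1745.2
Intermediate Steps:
x = 49 (x = 7² = 49)
Y(Z, B) = -17/5 + 7/Z (Y(Z, B) = -2 + (7/Z + 7/(-5)) = -2 + (7/Z + 7*(-⅕)) = -2 + (7/Z - 7/5) = -2 + (-7/5 + 7/Z) = -17/5 + 7/Z)
29*(-56 + Y(-9, x)) = 29*(-56 + (-17/5 + 7/(-9))) = 29*(-56 + (-17/5 + 7*(-⅑))) = 29*(-56 + (-17/5 - 7/9)) = 29*(-56 - 188/45) = 29*(-2708/45) = -78532/45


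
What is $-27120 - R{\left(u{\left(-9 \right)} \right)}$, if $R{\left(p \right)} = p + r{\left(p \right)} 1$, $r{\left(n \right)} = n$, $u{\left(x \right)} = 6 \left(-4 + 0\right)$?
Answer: $-27072$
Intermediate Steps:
$u{\left(x \right)} = -24$ ($u{\left(x \right)} = 6 \left(-4\right) = -24$)
$R{\left(p \right)} = 2 p$ ($R{\left(p \right)} = p + p 1 = p + p = 2 p$)
$-27120 - R{\left(u{\left(-9 \right)} \right)} = -27120 - 2 \left(-24\right) = -27120 - -48 = -27120 + 48 = -27072$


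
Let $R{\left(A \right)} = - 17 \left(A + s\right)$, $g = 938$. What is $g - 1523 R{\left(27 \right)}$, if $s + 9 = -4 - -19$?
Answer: $855341$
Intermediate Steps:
$s = 6$ ($s = -9 - -15 = -9 + \left(-4 + 19\right) = -9 + 15 = 6$)
$R{\left(A \right)} = -102 - 17 A$ ($R{\left(A \right)} = - 17 \left(A + 6\right) = - 17 \left(6 + A\right) = -102 - 17 A$)
$g - 1523 R{\left(27 \right)} = 938 - 1523 \left(-102 - 459\right) = 938 - -854403 = 938 + 854403 = 855341$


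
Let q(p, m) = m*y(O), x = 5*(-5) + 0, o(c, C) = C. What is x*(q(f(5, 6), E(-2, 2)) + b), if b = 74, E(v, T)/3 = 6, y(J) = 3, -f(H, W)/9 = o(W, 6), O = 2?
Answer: -3200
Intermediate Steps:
f(H, W) = -54 (f(H, W) = -9*6 = -54)
x = -25 (x = -25 + 0 = -25)
E(v, T) = 18 (E(v, T) = 3*6 = 18)
q(p, m) = 3*m (q(p, m) = m*3 = 3*m)
x*(q(f(5, 6), E(-2, 2)) + b) = -25*(3*18 + 74) = -25*(54 + 74) = -25*128 = -3200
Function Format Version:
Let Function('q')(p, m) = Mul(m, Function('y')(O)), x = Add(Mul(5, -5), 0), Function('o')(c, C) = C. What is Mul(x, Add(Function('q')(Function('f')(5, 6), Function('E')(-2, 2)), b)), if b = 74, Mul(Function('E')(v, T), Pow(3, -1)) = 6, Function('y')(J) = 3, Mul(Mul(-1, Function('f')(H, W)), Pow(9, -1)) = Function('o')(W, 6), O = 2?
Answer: -3200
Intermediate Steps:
Function('f')(H, W) = -54 (Function('f')(H, W) = Mul(-9, 6) = -54)
x = -25 (x = Add(-25, 0) = -25)
Function('E')(v, T) = 18 (Function('E')(v, T) = Mul(3, 6) = 18)
Function('q')(p, m) = Mul(3, m) (Function('q')(p, m) = Mul(m, 3) = Mul(3, m))
Mul(x, Add(Function('q')(Function('f')(5, 6), Function('E')(-2, 2)), b)) = Mul(-25, Add(Mul(3, 18), 74)) = Mul(-25, Add(54, 74)) = Mul(-25, 128) = -3200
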